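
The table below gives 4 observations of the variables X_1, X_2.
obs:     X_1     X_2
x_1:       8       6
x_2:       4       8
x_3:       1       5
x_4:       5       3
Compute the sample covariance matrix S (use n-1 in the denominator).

Step 1 — column means:
  mean(X_1) = (8 + 4 + 1 + 5) / 4 = 18/4 = 4.5
  mean(X_2) = (6 + 8 + 5 + 3) / 4 = 22/4 = 5.5

Step 2 — sample covariance S[i,j] = (1/(n-1)) · Σ_k (x_{k,i} - mean_i) · (x_{k,j} - mean_j), with n-1 = 3.
  S[X_1,X_1] = ((3.5)·(3.5) + (-0.5)·(-0.5) + (-3.5)·(-3.5) + (0.5)·(0.5)) / 3 = 25/3 = 8.3333
  S[X_1,X_2] = ((3.5)·(0.5) + (-0.5)·(2.5) + (-3.5)·(-0.5) + (0.5)·(-2.5)) / 3 = 1/3 = 0.3333
  S[X_2,X_2] = ((0.5)·(0.5) + (2.5)·(2.5) + (-0.5)·(-0.5) + (-2.5)·(-2.5)) / 3 = 13/3 = 4.3333

S is symmetric (S[j,i] = S[i,j]). Assembling:

S = [[8.3333, 0.3333],
 [0.3333, 4.3333]]


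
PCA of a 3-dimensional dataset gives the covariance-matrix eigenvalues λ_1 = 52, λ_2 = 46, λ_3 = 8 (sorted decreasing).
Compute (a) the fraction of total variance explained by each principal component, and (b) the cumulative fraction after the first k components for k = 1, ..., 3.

Step 1 — total variance = trace(Sigma) = Σ λ_i = 52 + 46 + 8 = 106.

Step 2 — fraction explained by component i = λ_i / Σ λ:
  PC1: 52/106 = 0.4906
  PC2: 46/106 = 0.434
  PC3: 8/106 = 0.0755

Step 3 — cumulative fraction after k components = (λ_1 + ... + λ_k) / Σ λ:
  k = 1: 52/106 = 0.4906
  k = 2: (52 + 46)/106 = 98/106 = 0.9245
  k = 3: (52 + 46 + 8)/106 = 106/106 = 1

Summary (fraction, with percent):

explained: PC1 0.4906 (49.06%), PC2 0.434 (43.4%), PC3 0.0755 (7.55%);  cumulative: 0.4906, 0.9245, 1


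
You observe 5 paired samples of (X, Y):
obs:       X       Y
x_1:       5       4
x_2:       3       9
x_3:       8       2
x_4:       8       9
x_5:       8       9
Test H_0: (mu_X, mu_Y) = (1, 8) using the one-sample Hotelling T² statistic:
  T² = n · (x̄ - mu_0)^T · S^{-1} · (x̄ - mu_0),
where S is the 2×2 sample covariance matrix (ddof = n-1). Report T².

Step 1 — sample mean vector:
  mean(X) = (5 + 3 + 8 + 8 + 8) / 5 = 32/5 = 6.4
  mean(Y) = (4 + 9 + 2 + 9 + 9) / 5 = 33/5 = 6.6
  x̄ = (6.4, 6.6),  deviation x̄ - mu_0 = (6.4, 6.6) - (1, 8) = (5.4, -1.4).

Step 2 — sample covariance matrix, S[i,j] = (1/(n-1)) · Σ_k (x_{k,i} - mean_i) · (x_{k,j} - mean_j), divisor n-1 = 4:
  S[X,X] = ((-1.4)·(-1.4) + (-3.4)·(-3.4) + (1.6)·(1.6) + (1.6)·(1.6) + (1.6)·(1.6)) / 4 = 21.2/4 = 5.3
  S[X,Y] = ((-1.4)·(-2.6) + (-3.4)·(2.4) + (1.6)·(-4.6) + (1.6)·(2.4) + (1.6)·(2.4)) / 4 = -4.2/4 = -1.05
  S[Y,Y] = ((-2.6)·(-2.6) + (2.4)·(2.4) + (-4.6)·(-4.6) + (2.4)·(2.4) + (2.4)·(2.4)) / 4 = 45.2/4 = 11.3
  S = [[5.3, -1.05],
 [-1.05, 11.3]].

Step 3 — invert S. det(S) = 5.3·11.3 - (-1.05)² = 58.7875.
  S^{-1} = (1/det) · [[d, -b], [-b, a]] = [[0.1922, 0.0179],
 [0.0179, 0.0902]].

Step 4 — quadratic form (x̄ - mu_0)^T · S^{-1} · (x̄ - mu_0):
  S^{-1} · (x̄ - mu_0) = (1.013, -0.0298),
  (x̄ - mu_0)^T · [...] = (5.4)·(1.013) + (-1.4)·(-0.0298) = 5.5117.

Step 5 — scale by n: T² = 5 · 5.5117 = 27.5586.

T² ≈ 27.5586


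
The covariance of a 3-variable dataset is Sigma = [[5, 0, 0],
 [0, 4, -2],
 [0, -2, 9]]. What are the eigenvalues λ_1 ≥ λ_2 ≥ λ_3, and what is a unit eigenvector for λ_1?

Step 1 — characteristic polynomial p(λ) = det(λI - Sigma) = λ³ - tr·λ² + c_1·λ - det, where tr = trace, c_1 = sum of the principal 2×2 minors, det = det(Sigma):
  tr = 5 + 4 + 9 = 18,
  c_1 = (5·4 - (0)²) + (5·9 - (0)²) + (4·9 - (-2)²) = 20 + 45 + 32 = 97,
  det = 5·(4·9 - (-2)²) - (0)·((0)·9 - (-2)·(0)) + (0)·((0)·(-2) - 4·(0)) = 5·(32) - (0)·(0) + (0)·(0) = 160.
  So p(λ) = λ³ - 18λ² + 97λ - 160.
Step 2 — look for an integer root (rational root theorem: any rational root is an integer divisor of 160). Testing λ = 5:
  p(5) = 125 - 450 + 485 - 160 = 0  ✓
  Dividing out (λ - 5): p(λ) = (λ - 5)(λ² - 13λ + 32).
Step 3 — remaining eigenvalues from the quadratic λ² - 13λ + 32 = 0:
  Δ = 13² - 4·32 = 169 - 128 = 41,  λ = (13 ± √41)/2 = (13 ± 6.4031)/2 ≈ 9.7016 or 3.2984.
  Sorted: λ_1 = 9.7016,  λ_2 = 5,  λ_3 = 3.2984  (check: sum = 18 = tr ✓).

Step 4 — unit eigenvector for λ_1 ≈ 9.7016: v spans the null space of (Sigma - λ_1 I), whose rows are
  r_1 = (-4.7016, 0, 0),  r_2 = (0, -5.7016, -2),  r_3 = (0, -2, -0.7016).
  v is orthogonal to every row, so take v ∝ r_1 × r_2 = ((0)·(-2) - (0)·(-5.7016), (0)·(0) - (-4.7016)·(-2), (-4.7016)·(-5.7016) - (0)·(0)) ≈ (0, -9.4031, 26.8062).
  Rescale (multiply by -1 so the first nonzero entry is positive): u = (0, 9.4031, -26.8062).
  ||u|| = √((0)² + (9.4031)² + (-26.8062)²) = √(806.9937) ≈ 28.4076,  v_1 = u/||u|| ≈ (0, 0.331, -0.9436) (||v_1|| = 1).

λ_1 = 9.7016,  λ_2 = 5,  λ_3 = 3.2984;  v_1 ≈ (0, 0.331, -0.9436)


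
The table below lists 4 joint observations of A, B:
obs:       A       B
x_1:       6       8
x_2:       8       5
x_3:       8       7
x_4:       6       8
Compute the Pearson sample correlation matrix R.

Step 1 — column means:
  mean(A) = (6 + 8 + 8 + 6) / 4 = 28/4 = 7
  mean(B) = (8 + 5 + 7 + 8) / 4 = 28/4 = 7

Step 2 — sample variances and covariances s[i,j] = (1/(n-1)) · Σ_k (x_{k,i} - mean_i) · (x_{k,j} - mean_j), with n-1 = 3:
  s[A,A] = ((-1)·(-1) + (1)·(1) + (1)·(1) + (-1)·(-1)) / 3 = 4/3 = 1.3333
  s[A,B] = ((-1)·(1) + (1)·(-2) + (1)·(0) + (-1)·(1)) / 3 = -4/3 = -1.3333
  s[B,B] = ((1)·(1) + (-2)·(-2) + (0)·(0) + (1)·(1)) / 3 = 6/3 = 2
  Sample standard deviations s_i = √(s[i,i]):
  s(A) = √(1.3333) = 1.1547
  s(B) = √(2) = 1.4142

Step 3 — r_{ij} = s_{ij} / (s_i · s_j):
  r[A,A] = 1 (diagonal).
  r[A,B] = -1.3333 / (1.1547 · 1.4142) = -1.3333 / 1.633 = -0.8165
  r[B,B] = 1 (diagonal).

R is symmetric with unit diagonal. Assembling:

R = [[1, -0.8165],
 [-0.8165, 1]]


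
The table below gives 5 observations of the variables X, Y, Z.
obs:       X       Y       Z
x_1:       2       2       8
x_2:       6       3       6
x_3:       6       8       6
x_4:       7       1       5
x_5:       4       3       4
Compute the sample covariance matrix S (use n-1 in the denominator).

Step 1 — column means:
  mean(X) = (2 + 6 + 6 + 7 + 4) / 5 = 25/5 = 5
  mean(Y) = (2 + 3 + 8 + 1 + 3) / 5 = 17/5 = 3.4
  mean(Z) = (8 + 6 + 6 + 5 + 4) / 5 = 29/5 = 5.8

Step 2 — sample covariance S[i,j] = (1/(n-1)) · Σ_k (x_{k,i} - mean_i) · (x_{k,j} - mean_j), with n-1 = 4.
  S[X,X] = ((-3)·(-3) + (1)·(1) + (1)·(1) + (2)·(2) + (-1)·(-1)) / 4 = 16/4 = 4
  S[X,Y] = ((-3)·(-1.4) + (1)·(-0.4) + (1)·(4.6) + (2)·(-2.4) + (-1)·(-0.4)) / 4 = 4/4 = 1
  S[X,Z] = ((-3)·(2.2) + (1)·(0.2) + (1)·(0.2) + (2)·(-0.8) + (-1)·(-1.8)) / 4 = -6/4 = -1.5
  S[Y,Y] = ((-1.4)·(-1.4) + (-0.4)·(-0.4) + (4.6)·(4.6) + (-2.4)·(-2.4) + (-0.4)·(-0.4)) / 4 = 29.2/4 = 7.3
  S[Y,Z] = ((-1.4)·(2.2) + (-0.4)·(0.2) + (4.6)·(0.2) + (-2.4)·(-0.8) + (-0.4)·(-1.8)) / 4 = 0.4/4 = 0.1
  S[Z,Z] = ((2.2)·(2.2) + (0.2)·(0.2) + (0.2)·(0.2) + (-0.8)·(-0.8) + (-1.8)·(-1.8)) / 4 = 8.8/4 = 2.2

S is symmetric (S[j,i] = S[i,j]). Assembling:

S = [[4, 1, -1.5],
 [1, 7.3, 0.1],
 [-1.5, 0.1, 2.2]]


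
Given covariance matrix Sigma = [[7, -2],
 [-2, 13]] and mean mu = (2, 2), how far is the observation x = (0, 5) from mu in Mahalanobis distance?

Step 1 — centre the observation: (x - mu) = (-2, 3).

Step 2 — invert Sigma. det(Sigma) = 7·13 - (-2)² = 87.
  Sigma^{-1} = (1/det) · [[d, -b], [-b, a]] = [[0.1494, 0.023],
 [0.023, 0.0805]].

Step 3 — form the quadratic (x - mu)^T · Sigma^{-1} · (x - mu):
  Sigma^{-1} · (x - mu) = (-0.2299, 0.1954).
  (x - mu)^T · [Sigma^{-1} · (x - mu)] = (-2)·(-0.2299) + (3)·(0.1954) = 1.046.

Step 4 — take square root: d = √(1.046) ≈ 1.0227.

d(x, mu) = √(1.046) ≈ 1.0227


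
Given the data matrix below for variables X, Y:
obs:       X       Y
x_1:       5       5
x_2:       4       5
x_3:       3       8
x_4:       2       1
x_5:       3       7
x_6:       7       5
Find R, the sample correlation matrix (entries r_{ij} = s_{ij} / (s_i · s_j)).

Step 1 — column means:
  mean(X) = (5 + 4 + 3 + 2 + 3 + 7) / 6 = 24/6 = 4
  mean(Y) = (5 + 5 + 8 + 1 + 7 + 5) / 6 = 31/6 = 5.1667

Step 2 — sample variances and covariances s[i,j] = (1/(n-1)) · Σ_k (x_{k,i} - mean_i) · (x_{k,j} - mean_j), with n-1 = 5:
  s[X,X] = ((1)·(1) + (0)·(0) + (-1)·(-1) + (-2)·(-2) + (-1)·(-1) + (3)·(3)) / 5 = 16/5 = 3.2
  s[X,Y] = ((1)·(-0.1667) + (0)·(-0.1667) + (-1)·(2.8333) + (-2)·(-4.1667) + (-1)·(1.8333) + (3)·(-0.1667)) / 5 = 3/5 = 0.6
  s[Y,Y] = ((-0.1667)·(-0.1667) + (-0.1667)·(-0.1667) + (2.8333)·(2.8333) + (-4.1667)·(-4.1667) + (1.8333)·(1.8333) + (-0.1667)·(-0.1667)) / 5 = 28.8333/5 = 5.7667
  Sample standard deviations s_i = √(s[i,i]):
  s(X) = √(3.2) = 1.7889
  s(Y) = √(5.7667) = 2.4014

Step 3 — r_{ij} = s_{ij} / (s_i · s_j):
  r[X,X] = 1 (diagonal).
  r[X,Y] = 0.6 / (1.7889 · 2.4014) = 0.6 / 4.2957 = 0.1397
  r[Y,Y] = 1 (diagonal).

R is symmetric with unit diagonal. Assembling:

R = [[1, 0.1397],
 [0.1397, 1]]


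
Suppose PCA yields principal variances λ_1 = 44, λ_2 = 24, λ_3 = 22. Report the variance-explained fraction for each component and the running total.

Step 1 — total variance = trace(Sigma) = Σ λ_i = 44 + 24 + 22 = 90.

Step 2 — fraction explained by component i = λ_i / Σ λ:
  PC1: 44/90 = 0.4889
  PC2: 24/90 = 0.2667
  PC3: 22/90 = 0.2444

Step 3 — cumulative fraction after k components = (λ_1 + ... + λ_k) / Σ λ:
  k = 1: 44/90 = 0.4889
  k = 2: (44 + 24)/90 = 68/90 = 0.7556
  k = 3: (44 + 24 + 22)/90 = 90/90 = 1

Summary (fraction, with percent):

explained: PC1 0.4889 (48.89%), PC2 0.2667 (26.67%), PC3 0.2444 (24.44%);  cumulative: 0.4889, 0.7556, 1


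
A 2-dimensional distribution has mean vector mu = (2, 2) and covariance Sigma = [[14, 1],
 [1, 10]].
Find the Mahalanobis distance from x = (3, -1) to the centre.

Step 1 — centre the observation: (x - mu) = (1, -3).

Step 2 — invert Sigma. det(Sigma) = 14·10 - (1)² = 139.
  Sigma^{-1} = (1/det) · [[d, -b], [-b, a]] = [[0.0719, -0.0072],
 [-0.0072, 0.1007]].

Step 3 — form the quadratic (x - mu)^T · Sigma^{-1} · (x - mu):
  Sigma^{-1} · (x - mu) = (0.0935, -0.3094).
  (x - mu)^T · [Sigma^{-1} · (x - mu)] = (1)·(0.0935) + (-3)·(-0.3094) = 1.0216.

Step 4 — take square root: d = √(1.0216) ≈ 1.0107.

d(x, mu) = √(1.0216) ≈ 1.0107


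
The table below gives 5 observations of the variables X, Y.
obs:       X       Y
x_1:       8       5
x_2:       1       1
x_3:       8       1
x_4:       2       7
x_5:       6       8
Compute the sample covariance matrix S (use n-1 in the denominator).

Step 1 — column means:
  mean(X) = (8 + 1 + 8 + 2 + 6) / 5 = 25/5 = 5
  mean(Y) = (5 + 1 + 1 + 7 + 8) / 5 = 22/5 = 4.4

Step 2 — sample covariance S[i,j] = (1/(n-1)) · Σ_k (x_{k,i} - mean_i) · (x_{k,j} - mean_j), with n-1 = 4.
  S[X,X] = ((3)·(3) + (-4)·(-4) + (3)·(3) + (-3)·(-3) + (1)·(1)) / 4 = 44/4 = 11
  S[X,Y] = ((3)·(0.6) + (-4)·(-3.4) + (3)·(-3.4) + (-3)·(2.6) + (1)·(3.6)) / 4 = 1/4 = 0.25
  S[Y,Y] = ((0.6)·(0.6) + (-3.4)·(-3.4) + (-3.4)·(-3.4) + (2.6)·(2.6) + (3.6)·(3.6)) / 4 = 43.2/4 = 10.8

S is symmetric (S[j,i] = S[i,j]). Assembling:

S = [[11, 0.25],
 [0.25, 10.8]]


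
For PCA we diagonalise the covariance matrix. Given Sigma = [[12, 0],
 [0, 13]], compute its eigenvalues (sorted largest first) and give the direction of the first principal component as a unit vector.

Step 1 — characteristic polynomial of 2×2 Sigma:
  det(Sigma - λI) = λ² - trace · λ + det = 0.
  trace = 12 + 13 = 25, det = 12·13 - (0)² = 156.
Step 2 — discriminant:
  Δ = trace² - 4·det = 625 - 624 = 1.
Step 3 — eigenvalues:
  λ = (trace ± √Δ)/2 = (25 ± 1)/2,
  λ_1 = 13,  λ_2 = 12.

Step 4 — unit eigenvector for λ_1: Sigma is diagonal, so its eigenvectors are the coordinate axes. λ_1 = 13 is the diagonal entry on the second coordinate axis, hence
  v_1 = (0, 1) (||v_1|| = 1).

λ_1 = 13,  λ_2 = 12;  v_1 ≈ (0, 1)


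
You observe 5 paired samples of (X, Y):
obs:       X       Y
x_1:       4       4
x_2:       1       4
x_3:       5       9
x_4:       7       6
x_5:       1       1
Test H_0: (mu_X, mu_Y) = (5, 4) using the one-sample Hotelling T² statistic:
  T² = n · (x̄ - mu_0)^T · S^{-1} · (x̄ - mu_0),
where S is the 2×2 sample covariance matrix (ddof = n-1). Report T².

Step 1 — sample mean vector:
  mean(X) = (4 + 1 + 5 + 7 + 1) / 5 = 18/5 = 3.6
  mean(Y) = (4 + 4 + 9 + 6 + 1) / 5 = 24/5 = 4.8
  x̄ = (3.6, 4.8),  deviation x̄ - mu_0 = (3.6, 4.8) - (5, 4) = (-1.4, 0.8).

Step 2 — sample covariance matrix, S[i,j] = (1/(n-1)) · Σ_k (x_{k,i} - mean_i) · (x_{k,j} - mean_j), divisor n-1 = 4:
  S[X,X] = ((0.4)·(0.4) + (-2.6)·(-2.6) + (1.4)·(1.4) + (3.4)·(3.4) + (-2.6)·(-2.6)) / 4 = 27.2/4 = 6.8
  S[X,Y] = ((0.4)·(-0.8) + (-2.6)·(-0.8) + (1.4)·(4.2) + (3.4)·(1.2) + (-2.6)·(-3.8)) / 4 = 21.6/4 = 5.4
  S[Y,Y] = ((-0.8)·(-0.8) + (-0.8)·(-0.8) + (4.2)·(4.2) + (1.2)·(1.2) + (-3.8)·(-3.8)) / 4 = 34.8/4 = 8.7
  S = [[6.8, 5.4],
 [5.4, 8.7]].

Step 3 — invert S. det(S) = 6.8·8.7 - (5.4)² = 30.
  S^{-1} = (1/det) · [[d, -b], [-b, a]] = [[0.29, -0.18],
 [-0.18, 0.2267]].

Step 4 — quadratic form (x̄ - mu_0)^T · S^{-1} · (x̄ - mu_0):
  S^{-1} · (x̄ - mu_0) = (-0.55, 0.4333),
  (x̄ - mu_0)^T · [...] = (-1.4)·(-0.55) + (0.8)·(0.4333) = 1.1167.

Step 5 — scale by n: T² = 5 · 1.1167 = 5.5833.

T² ≈ 5.5833


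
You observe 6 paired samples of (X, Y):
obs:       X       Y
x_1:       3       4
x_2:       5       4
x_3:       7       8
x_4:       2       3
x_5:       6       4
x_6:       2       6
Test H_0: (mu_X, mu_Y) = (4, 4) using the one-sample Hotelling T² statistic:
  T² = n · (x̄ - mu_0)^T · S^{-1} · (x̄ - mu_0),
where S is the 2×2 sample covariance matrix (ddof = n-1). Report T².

Step 1 — sample mean vector:
  mean(X) = (3 + 5 + 7 + 2 + 6 + 2) / 6 = 25/6 = 4.1667
  mean(Y) = (4 + 4 + 8 + 3 + 4 + 6) / 6 = 29/6 = 4.8333
  x̄ = (4.1667, 4.8333),  deviation x̄ - mu_0 = (4.1667, 4.8333) - (4, 4) = (0.1667, 0.8333).

Step 2 — sample covariance matrix, S[i,j] = (1/(n-1)) · Σ_k (x_{k,i} - mean_i) · (x_{k,j} - mean_j), divisor n-1 = 5:
  S[X,X] = ((-1.1667)·(-1.1667) + (0.8333)·(0.8333) + (2.8333)·(2.8333) + (-2.1667)·(-2.1667) + (1.8333)·(1.8333) + (-2.1667)·(-2.1667)) / 5 = 22.8333/5 = 4.5667
  S[X,Y] = ((-1.1667)·(-0.8333) + (0.8333)·(-0.8333) + (2.8333)·(3.1667) + (-2.1667)·(-1.8333) + (1.8333)·(-0.8333) + (-2.1667)·(1.1667)) / 5 = 9.1667/5 = 1.8333
  S[Y,Y] = ((-0.8333)·(-0.8333) + (-0.8333)·(-0.8333) + (3.1667)·(3.1667) + (-1.8333)·(-1.8333) + (-0.8333)·(-0.8333) + (1.1667)·(1.1667)) / 5 = 16.8333/5 = 3.3667
  S = [[4.5667, 1.8333],
 [1.8333, 3.3667]].

Step 3 — invert S. det(S) = 4.5667·3.3667 - (1.8333)² = 12.0133.
  S^{-1} = (1/det) · [[d, -b], [-b, a]] = [[0.2802, -0.1526],
 [-0.1526, 0.3801]].

Step 4 — quadratic form (x̄ - mu_0)^T · S^{-1} · (x̄ - mu_0):
  S^{-1} · (x̄ - mu_0) = (-0.0805, 0.2913),
  (x̄ - mu_0)^T · [...] = (0.1667)·(-0.0805) + (0.8333)·(0.2913) = 0.2294.

Step 5 — scale by n: T² = 6 · 0.2294 = 1.3762.

T² ≈ 1.3762


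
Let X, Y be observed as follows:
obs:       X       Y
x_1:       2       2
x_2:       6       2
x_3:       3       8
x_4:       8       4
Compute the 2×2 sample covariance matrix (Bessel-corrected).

Step 1 — column means:
  mean(X) = (2 + 6 + 3 + 8) / 4 = 19/4 = 4.75
  mean(Y) = (2 + 2 + 8 + 4) / 4 = 16/4 = 4

Step 2 — sample covariance S[i,j] = (1/(n-1)) · Σ_k (x_{k,i} - mean_i) · (x_{k,j} - mean_j), with n-1 = 3.
  S[X,X] = ((-2.75)·(-2.75) + (1.25)·(1.25) + (-1.75)·(-1.75) + (3.25)·(3.25)) / 3 = 22.75/3 = 7.5833
  S[X,Y] = ((-2.75)·(-2) + (1.25)·(-2) + (-1.75)·(4) + (3.25)·(0)) / 3 = -4/3 = -1.3333
  S[Y,Y] = ((-2)·(-2) + (-2)·(-2) + (4)·(4) + (0)·(0)) / 3 = 24/3 = 8

S is symmetric (S[j,i] = S[i,j]). Assembling:

S = [[7.5833, -1.3333],
 [-1.3333, 8]]


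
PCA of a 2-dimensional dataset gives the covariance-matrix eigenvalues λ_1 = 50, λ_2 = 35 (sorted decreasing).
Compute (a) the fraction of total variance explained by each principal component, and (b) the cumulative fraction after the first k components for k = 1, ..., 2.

Step 1 — total variance = trace(Sigma) = Σ λ_i = 50 + 35 = 85.

Step 2 — fraction explained by component i = λ_i / Σ λ:
  PC1: 50/85 = 0.5882
  PC2: 35/85 = 0.4118

Step 3 — cumulative fraction after k components = (λ_1 + ... + λ_k) / Σ λ:
  k = 1: 50/85 = 0.5882
  k = 2: (50 + 35)/85 = 85/85 = 1

Summary (fraction, with percent):

explained: PC1 0.5882 (58.82%), PC2 0.4118 (41.18%);  cumulative: 0.5882, 1


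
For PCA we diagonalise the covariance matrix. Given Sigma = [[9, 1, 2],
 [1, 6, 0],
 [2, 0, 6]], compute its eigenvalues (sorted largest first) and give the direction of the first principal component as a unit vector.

Step 1 — characteristic polynomial p(λ) = det(λI - Sigma) = λ³ - tr·λ² + c_1·λ - det, where tr = trace, c_1 = sum of the principal 2×2 minors, det = det(Sigma):
  tr = 9 + 6 + 6 = 21,
  c_1 = (9·6 - (1)²) + (9·6 - (2)²) + (6·6 - (0)²) = 53 + 50 + 36 = 139,
  det = 9·(6·6 - (0)²) - (1)·((1)·6 - (0)·(2)) + (2)·((1)·(0) - 6·(2)) = 9·(36) - (1)·(6) + (2)·(-12) = 294.
  So p(λ) = λ³ - 21λ² + 139λ - 294.
Step 2 — look for an integer root (rational root theorem: any rational root is an integer divisor of 294). Testing λ = 6:
  p(6) = 216 - 756 + 834 - 294 = 0  ✓
  Dividing out (λ - 6): p(λ) = (λ - 6)(λ² - 15λ + 49).
Step 3 — remaining eigenvalues from the quadratic λ² - 15λ + 49 = 0:
  Δ = 15² - 4·49 = 225 - 196 = 29,  λ = (15 ± √29)/2 = (15 ± 5.3852)/2 ≈ 10.1926 or 4.8074.
  Sorted: λ_1 = 10.1926,  λ_2 = 6,  λ_3 = 4.8074  (check: sum = 21 = tr ✓).

Step 4 — unit eigenvector for λ_1 ≈ 10.1926: v spans the null space of (Sigma - λ_1 I), whose rows are
  r_1 = (-1.1926, 1, 2),  r_2 = (1, -4.1926, 0),  r_3 = (2, 0, -4.1926).
  v is orthogonal to every row, so take v ∝ r_1 × r_2 = ((1)·(0) - (2)·(-4.1926), (2)·(1) - (-1.1926)·(0), (-1.1926)·(-4.1926) - (1)·(1)) ≈ (8.3852, 2, 4).
  Let u = (8.3852, 2, 4).
  ||u|| = √((8.3852)² + (2)² + (4)²) = √(90.311) ≈ 9.5032,  v_1 = u/||u|| ≈ (0.8824, 0.2105, 0.4209) (||v_1|| = 1).

λ_1 = 10.1926,  λ_2 = 6,  λ_3 = 4.8074;  v_1 ≈ (0.8824, 0.2105, 0.4209)


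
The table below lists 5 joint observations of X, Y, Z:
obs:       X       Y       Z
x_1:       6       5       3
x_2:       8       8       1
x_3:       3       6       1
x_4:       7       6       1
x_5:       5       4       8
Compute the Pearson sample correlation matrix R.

Step 1 — column means:
  mean(X) = (6 + 8 + 3 + 7 + 5) / 5 = 29/5 = 5.8
  mean(Y) = (5 + 8 + 6 + 6 + 4) / 5 = 29/5 = 5.8
  mean(Z) = (3 + 1 + 1 + 1 + 8) / 5 = 14/5 = 2.8

Step 2 — sample variances and covariances s[i,j] = (1/(n-1)) · Σ_k (x_{k,i} - mean_i) · (x_{k,j} - mean_j), with n-1 = 4:
  s[X,X] = ((0.2)·(0.2) + (2.2)·(2.2) + (-2.8)·(-2.8) + (1.2)·(1.2) + (-0.8)·(-0.8)) / 4 = 14.8/4 = 3.7
  s[X,Y] = ((0.2)·(-0.8) + (2.2)·(2.2) + (-2.8)·(0.2) + (1.2)·(0.2) + (-0.8)·(-1.8)) / 4 = 5.8/4 = 1.45
  s[X,Z] = ((0.2)·(0.2) + (2.2)·(-1.8) + (-2.8)·(-1.8) + (1.2)·(-1.8) + (-0.8)·(5.2)) / 4 = -5.2/4 = -1.3
  s[Y,Y] = ((-0.8)·(-0.8) + (2.2)·(2.2) + (0.2)·(0.2) + (0.2)·(0.2) + (-1.8)·(-1.8)) / 4 = 8.8/4 = 2.2
  s[Y,Z] = ((-0.8)·(0.2) + (2.2)·(-1.8) + (0.2)·(-1.8) + (0.2)·(-1.8) + (-1.8)·(5.2)) / 4 = -14.2/4 = -3.55
  s[Z,Z] = ((0.2)·(0.2) + (-1.8)·(-1.8) + (-1.8)·(-1.8) + (-1.8)·(-1.8) + (5.2)·(5.2)) / 4 = 36.8/4 = 9.2
  Sample standard deviations s_i = √(s[i,i]):
  s(X) = √(3.7) = 1.9235
  s(Y) = √(2.2) = 1.4832
  s(Z) = √(9.2) = 3.0332

Step 3 — r_{ij} = s_{ij} / (s_i · s_j):
  r[X,X] = 1 (diagonal).
  r[X,Y] = 1.45 / (1.9235 · 1.4832) = 1.45 / 2.8531 = 0.5082
  r[X,Z] = -1.3 / (1.9235 · 3.0332) = -1.3 / 5.8344 = -0.2228
  r[Y,Y] = 1 (diagonal).
  r[Y,Z] = -3.55 / (1.4832 · 3.0332) = -3.55 / 4.4989 = -0.7891
  r[Z,Z] = 1 (diagonal).

R is symmetric with unit diagonal. Assembling:

R = [[1, 0.5082, -0.2228],
 [0.5082, 1, -0.7891],
 [-0.2228, -0.7891, 1]]


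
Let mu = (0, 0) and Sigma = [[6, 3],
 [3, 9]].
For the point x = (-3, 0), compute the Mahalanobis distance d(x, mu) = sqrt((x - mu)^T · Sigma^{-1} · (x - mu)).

Step 1 — centre the observation: (x - mu) = (-3, 0).

Step 2 — invert Sigma. det(Sigma) = 6·9 - (3)² = 45.
  Sigma^{-1} = (1/det) · [[d, -b], [-b, a]] = [[0.2, -0.0667],
 [-0.0667, 0.1333]].

Step 3 — form the quadratic (x - mu)^T · Sigma^{-1} · (x - mu):
  Sigma^{-1} · (x - mu) = (-0.6, 0.2).
  (x - mu)^T · [Sigma^{-1} · (x - mu)] = (-3)·(-0.6) + (0)·(0.2) = 1.8.

Step 4 — take square root: d = √(1.8) ≈ 1.3416.

d(x, mu) = √(1.8) ≈ 1.3416


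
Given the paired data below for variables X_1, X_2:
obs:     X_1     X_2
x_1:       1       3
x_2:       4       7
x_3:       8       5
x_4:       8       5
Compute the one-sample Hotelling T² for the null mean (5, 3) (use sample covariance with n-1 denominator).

Step 1 — sample mean vector:
  mean(X_1) = (1 + 4 + 8 + 8) / 4 = 21/4 = 5.25
  mean(X_2) = (3 + 7 + 5 + 5) / 4 = 20/4 = 5
  x̄ = (5.25, 5),  deviation x̄ - mu_0 = (5.25, 5) - (5, 3) = (0.25, 2).

Step 2 — sample covariance matrix, S[i,j] = (1/(n-1)) · Σ_k (x_{k,i} - mean_i) · (x_{k,j} - mean_j), divisor n-1 = 3:
  S[X_1,X_1] = ((-4.25)·(-4.25) + (-1.25)·(-1.25) + (2.75)·(2.75) + (2.75)·(2.75)) / 3 = 34.75/3 = 11.5833
  S[X_1,X_2] = ((-4.25)·(-2) + (-1.25)·(2) + (2.75)·(0) + (2.75)·(0)) / 3 = 6/3 = 2
  S[X_2,X_2] = ((-2)·(-2) + (2)·(2) + (0)·(0) + (0)·(0)) / 3 = 8/3 = 2.6667
  S = [[11.5833, 2],
 [2, 2.6667]].

Step 3 — invert S. det(S) = 11.5833·2.6667 - (2)² = 26.8889.
  S^{-1} = (1/det) · [[d, -b], [-b, a]] = [[0.0992, -0.0744],
 [-0.0744, 0.4308]].

Step 4 — quadratic form (x̄ - mu_0)^T · S^{-1} · (x̄ - mu_0):
  S^{-1} · (x̄ - mu_0) = (-0.124, 0.843),
  (x̄ - mu_0)^T · [...] = (0.25)·(-0.124) + (2)·(0.843) = 1.655.

Step 5 — scale by n: T² = 4 · 1.655 = 6.6198.

T² ≈ 6.6198


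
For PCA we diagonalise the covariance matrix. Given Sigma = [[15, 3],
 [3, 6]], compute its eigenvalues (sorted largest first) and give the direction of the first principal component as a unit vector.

Step 1 — characteristic polynomial of 2×2 Sigma:
  det(Sigma - λI) = λ² - trace · λ + det = 0.
  trace = 15 + 6 = 21, det = 15·6 - (3)² = 81.
Step 2 — discriminant:
  Δ = trace² - 4·det = 441 - 324 = 117.
Step 3 — eigenvalues:
  λ = (trace ± √Δ)/2 = (21 ± 10.8167)/2,
  λ_1 = 15.9083,  λ_2 = 5.0917.

Step 4 — unit eigenvector for λ_1: solve (Sigma - λ_1 I)v = 0. First row:
  (15 - 15.9083)·v_x + (3)·v_y = 0, i.e. (-0.9083)·v_x + (3)·v_y = 0,
  so v ∝ (b, λ_1 - a) = (3, 0.9083) = u.
  ||u|| = √((3)² + (0.9083)²) = √(9.8251) ≈ 3.1345,
  v_1 = u/||u|| ≈ (0.9571, 0.2898) (||v_1|| = 1).

λ_1 = 15.9083,  λ_2 = 5.0917;  v_1 ≈ (0.9571, 0.2898)


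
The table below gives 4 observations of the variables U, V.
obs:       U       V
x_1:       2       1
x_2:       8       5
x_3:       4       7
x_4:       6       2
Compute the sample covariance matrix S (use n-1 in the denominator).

Step 1 — column means:
  mean(U) = (2 + 8 + 4 + 6) / 4 = 20/4 = 5
  mean(V) = (1 + 5 + 7 + 2) / 4 = 15/4 = 3.75

Step 2 — sample covariance S[i,j] = (1/(n-1)) · Σ_k (x_{k,i} - mean_i) · (x_{k,j} - mean_j), with n-1 = 3.
  S[U,U] = ((-3)·(-3) + (3)·(3) + (-1)·(-1) + (1)·(1)) / 3 = 20/3 = 6.6667
  S[U,V] = ((-3)·(-2.75) + (3)·(1.25) + (-1)·(3.25) + (1)·(-1.75)) / 3 = 7/3 = 2.3333
  S[V,V] = ((-2.75)·(-2.75) + (1.25)·(1.25) + (3.25)·(3.25) + (-1.75)·(-1.75)) / 3 = 22.75/3 = 7.5833

S is symmetric (S[j,i] = S[i,j]). Assembling:

S = [[6.6667, 2.3333],
 [2.3333, 7.5833]]


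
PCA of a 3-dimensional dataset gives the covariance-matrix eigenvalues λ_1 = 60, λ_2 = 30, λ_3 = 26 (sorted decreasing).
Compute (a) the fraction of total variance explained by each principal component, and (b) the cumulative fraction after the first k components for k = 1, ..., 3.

Step 1 — total variance = trace(Sigma) = Σ λ_i = 60 + 30 + 26 = 116.

Step 2 — fraction explained by component i = λ_i / Σ λ:
  PC1: 60/116 = 0.5172
  PC2: 30/116 = 0.2586
  PC3: 26/116 = 0.2241

Step 3 — cumulative fraction after k components = (λ_1 + ... + λ_k) / Σ λ:
  k = 1: 60/116 = 0.5172
  k = 2: (60 + 30)/116 = 90/116 = 0.7759
  k = 3: (60 + 30 + 26)/116 = 116/116 = 1

Summary (fraction, with percent):

explained: PC1 0.5172 (51.72%), PC2 0.2586 (25.86%), PC3 0.2241 (22.41%);  cumulative: 0.5172, 0.7759, 1


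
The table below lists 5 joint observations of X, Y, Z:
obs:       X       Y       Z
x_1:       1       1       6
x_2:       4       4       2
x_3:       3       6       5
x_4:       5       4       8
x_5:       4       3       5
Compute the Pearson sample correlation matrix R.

Step 1 — column means:
  mean(X) = (1 + 4 + 3 + 5 + 4) / 5 = 17/5 = 3.4
  mean(Y) = (1 + 4 + 6 + 4 + 3) / 5 = 18/5 = 3.6
  mean(Z) = (6 + 2 + 5 + 8 + 5) / 5 = 26/5 = 5.2

Step 2 — sample variances and covariances s[i,j] = (1/(n-1)) · Σ_k (x_{k,i} - mean_i) · (x_{k,j} - mean_j), with n-1 = 4:
  s[X,X] = ((-2.4)·(-2.4) + (0.6)·(0.6) + (-0.4)·(-0.4) + (1.6)·(1.6) + (0.6)·(0.6)) / 4 = 9.2/4 = 2.3
  s[X,Y] = ((-2.4)·(-2.6) + (0.6)·(0.4) + (-0.4)·(2.4) + (1.6)·(0.4) + (0.6)·(-0.6)) / 4 = 5.8/4 = 1.45
  s[X,Z] = ((-2.4)·(0.8) + (0.6)·(-3.2) + (-0.4)·(-0.2) + (1.6)·(2.8) + (0.6)·(-0.2)) / 4 = 0.6/4 = 0.15
  s[Y,Y] = ((-2.6)·(-2.6) + (0.4)·(0.4) + (2.4)·(2.4) + (0.4)·(0.4) + (-0.6)·(-0.6)) / 4 = 13.2/4 = 3.3
  s[Y,Z] = ((-2.6)·(0.8) + (0.4)·(-3.2) + (2.4)·(-0.2) + (0.4)·(2.8) + (-0.6)·(-0.2)) / 4 = -2.6/4 = -0.65
  s[Z,Z] = ((0.8)·(0.8) + (-3.2)·(-3.2) + (-0.2)·(-0.2) + (2.8)·(2.8) + (-0.2)·(-0.2)) / 4 = 18.8/4 = 4.7
  Sample standard deviations s_i = √(s[i,i]):
  s(X) = √(2.3) = 1.5166
  s(Y) = √(3.3) = 1.8166
  s(Z) = √(4.7) = 2.1679

Step 3 — r_{ij} = s_{ij} / (s_i · s_j):
  r[X,X] = 1 (diagonal).
  r[X,Y] = 1.45 / (1.5166 · 1.8166) = 1.45 / 2.755 = 0.5263
  r[X,Z] = 0.15 / (1.5166 · 2.1679) = 0.15 / 3.2879 = 0.0456
  r[Y,Y] = 1 (diagonal).
  r[Y,Z] = -0.65 / (1.8166 · 2.1679) = -0.65 / 3.9383 = -0.165
  r[Z,Z] = 1 (diagonal).

R is symmetric with unit diagonal. Assembling:

R = [[1, 0.5263, 0.0456],
 [0.5263, 1, -0.165],
 [0.0456, -0.165, 1]]


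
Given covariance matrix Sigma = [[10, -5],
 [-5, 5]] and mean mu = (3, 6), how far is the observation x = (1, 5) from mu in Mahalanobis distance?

Step 1 — centre the observation: (x - mu) = (-2, -1).

Step 2 — invert Sigma. det(Sigma) = 10·5 - (-5)² = 25.
  Sigma^{-1} = (1/det) · [[d, -b], [-b, a]] = [[0.2, 0.2],
 [0.2, 0.4]].

Step 3 — form the quadratic (x - mu)^T · Sigma^{-1} · (x - mu):
  Sigma^{-1} · (x - mu) = (-0.6, -0.8).
  (x - mu)^T · [Sigma^{-1} · (x - mu)] = (-2)·(-0.6) + (-1)·(-0.8) = 2.

Step 4 — take square root: d = √(2) ≈ 1.4142.

d(x, mu) = √(2) ≈ 1.4142


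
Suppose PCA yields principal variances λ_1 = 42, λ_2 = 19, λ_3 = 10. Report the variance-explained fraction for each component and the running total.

Step 1 — total variance = trace(Sigma) = Σ λ_i = 42 + 19 + 10 = 71.

Step 2 — fraction explained by component i = λ_i / Σ λ:
  PC1: 42/71 = 0.5915
  PC2: 19/71 = 0.2676
  PC3: 10/71 = 0.1408

Step 3 — cumulative fraction after k components = (λ_1 + ... + λ_k) / Σ λ:
  k = 1: 42/71 = 0.5915
  k = 2: (42 + 19)/71 = 61/71 = 0.8592
  k = 3: (42 + 19 + 10)/71 = 71/71 = 1

Summary (fraction, with percent):

explained: PC1 0.5915 (59.15%), PC2 0.2676 (26.76%), PC3 0.1408 (14.08%);  cumulative: 0.5915, 0.8592, 1


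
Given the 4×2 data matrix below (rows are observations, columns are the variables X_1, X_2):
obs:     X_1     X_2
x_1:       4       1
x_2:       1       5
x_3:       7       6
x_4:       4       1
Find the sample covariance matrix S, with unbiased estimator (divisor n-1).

Step 1 — column means:
  mean(X_1) = (4 + 1 + 7 + 4) / 4 = 16/4 = 4
  mean(X_2) = (1 + 5 + 6 + 1) / 4 = 13/4 = 3.25

Step 2 — sample covariance S[i,j] = (1/(n-1)) · Σ_k (x_{k,i} - mean_i) · (x_{k,j} - mean_j), with n-1 = 3.
  S[X_1,X_1] = ((0)·(0) + (-3)·(-3) + (3)·(3) + (0)·(0)) / 3 = 18/3 = 6
  S[X_1,X_2] = ((0)·(-2.25) + (-3)·(1.75) + (3)·(2.75) + (0)·(-2.25)) / 3 = 3/3 = 1
  S[X_2,X_2] = ((-2.25)·(-2.25) + (1.75)·(1.75) + (2.75)·(2.75) + (-2.25)·(-2.25)) / 3 = 20.75/3 = 6.9167

S is symmetric (S[j,i] = S[i,j]). Assembling:

S = [[6, 1],
 [1, 6.9167]]


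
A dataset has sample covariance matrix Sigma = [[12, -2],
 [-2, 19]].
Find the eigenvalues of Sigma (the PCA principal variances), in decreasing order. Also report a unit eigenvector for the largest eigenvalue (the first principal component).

Step 1 — characteristic polynomial of 2×2 Sigma:
  det(Sigma - λI) = λ² - trace · λ + det = 0.
  trace = 12 + 19 = 31, det = 12·19 - (-2)² = 224.
Step 2 — discriminant:
  Δ = trace² - 4·det = 961 - 896 = 65.
Step 3 — eigenvalues:
  λ = (trace ± √Δ)/2 = (31 ± 8.0623)/2,
  λ_1 = 19.5311,  λ_2 = 11.4689.

Step 4 — unit eigenvector for λ_1: solve (Sigma - λ_1 I)v = 0. First row:
  (12 - 19.5311)·v_x + (-2)·v_y = 0, i.e. (-7.5311)·v_x + (-2)·v_y = 0,
  so v ∝ (b, λ_1 - a) = (-2, 7.5311); multiply by -1 so the first entry is positive: u = (2, -7.5311).
  ||u|| = √((2)² + (-7.5311)²) = √(60.7179) ≈ 7.7922,
  v_1 = u/||u|| ≈ (0.2567, -0.9665) (||v_1|| = 1).

λ_1 = 19.5311,  λ_2 = 11.4689;  v_1 ≈ (0.2567, -0.9665)


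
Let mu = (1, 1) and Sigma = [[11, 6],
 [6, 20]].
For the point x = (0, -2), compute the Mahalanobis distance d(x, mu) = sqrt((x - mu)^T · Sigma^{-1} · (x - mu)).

Step 1 — centre the observation: (x - mu) = (-1, -3).

Step 2 — invert Sigma. det(Sigma) = 11·20 - (6)² = 184.
  Sigma^{-1} = (1/det) · [[d, -b], [-b, a]] = [[0.1087, -0.0326],
 [-0.0326, 0.0598]].

Step 3 — form the quadratic (x - mu)^T · Sigma^{-1} · (x - mu):
  Sigma^{-1} · (x - mu) = (-0.0109, -0.1467).
  (x - mu)^T · [Sigma^{-1} · (x - mu)] = (-1)·(-0.0109) + (-3)·(-0.1467) = 0.4511.

Step 4 — take square root: d = √(0.4511) ≈ 0.6716.

d(x, mu) = √(0.4511) ≈ 0.6716


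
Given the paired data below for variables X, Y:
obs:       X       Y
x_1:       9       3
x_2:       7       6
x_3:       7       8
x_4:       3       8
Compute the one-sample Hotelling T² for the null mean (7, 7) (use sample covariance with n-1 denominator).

Step 1 — sample mean vector:
  mean(X) = (9 + 7 + 7 + 3) / 4 = 26/4 = 6.5
  mean(Y) = (3 + 6 + 8 + 8) / 4 = 25/4 = 6.25
  x̄ = (6.5, 6.25),  deviation x̄ - mu_0 = (6.5, 6.25) - (7, 7) = (-0.5, -0.75).

Step 2 — sample covariance matrix, S[i,j] = (1/(n-1)) · Σ_k (x_{k,i} - mean_i) · (x_{k,j} - mean_j), divisor n-1 = 3:
  S[X,X] = ((2.5)·(2.5) + (0.5)·(0.5) + (0.5)·(0.5) + (-3.5)·(-3.5)) / 3 = 19/3 = 6.3333
  S[X,Y] = ((2.5)·(-3.25) + (0.5)·(-0.25) + (0.5)·(1.75) + (-3.5)·(1.75)) / 3 = -13.5/3 = -4.5
  S[Y,Y] = ((-3.25)·(-3.25) + (-0.25)·(-0.25) + (1.75)·(1.75) + (1.75)·(1.75)) / 3 = 16.75/3 = 5.5833
  S = [[6.3333, -4.5],
 [-4.5, 5.5833]].

Step 3 — invert S. det(S) = 6.3333·5.5833 - (-4.5)² = 15.1111.
  S^{-1} = (1/det) · [[d, -b], [-b, a]] = [[0.3695, 0.2978],
 [0.2978, 0.4191]].

Step 4 — quadratic form (x̄ - mu_0)^T · S^{-1} · (x̄ - mu_0):
  S^{-1} · (x̄ - mu_0) = (-0.4081, -0.4632),
  (x̄ - mu_0)^T · [...] = (-0.5)·(-0.4081) + (-0.75)·(-0.4632) = 0.5515.

Step 5 — scale by n: T² = 4 · 0.5515 = 2.2059.

T² ≈ 2.2059


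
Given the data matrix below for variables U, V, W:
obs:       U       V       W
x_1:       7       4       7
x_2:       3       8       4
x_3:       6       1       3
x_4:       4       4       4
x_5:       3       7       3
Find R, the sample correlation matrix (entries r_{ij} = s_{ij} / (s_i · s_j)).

Step 1 — column means:
  mean(U) = (7 + 3 + 6 + 4 + 3) / 5 = 23/5 = 4.6
  mean(V) = (4 + 8 + 1 + 4 + 7) / 5 = 24/5 = 4.8
  mean(W) = (7 + 4 + 3 + 4 + 3) / 5 = 21/5 = 4.2

Step 2 — sample variances and covariances s[i,j] = (1/(n-1)) · Σ_k (x_{k,i} - mean_i) · (x_{k,j} - mean_j), with n-1 = 4:
  s[U,U] = ((2.4)·(2.4) + (-1.6)·(-1.6) + (1.4)·(1.4) + (-0.6)·(-0.6) + (-1.6)·(-1.6)) / 4 = 13.2/4 = 3.3
  s[U,V] = ((2.4)·(-0.8) + (-1.6)·(3.2) + (1.4)·(-3.8) + (-0.6)·(-0.8) + (-1.6)·(2.2)) / 4 = -15.4/4 = -3.85
  s[U,W] = ((2.4)·(2.8) + (-1.6)·(-0.2) + (1.4)·(-1.2) + (-0.6)·(-0.2) + (-1.6)·(-1.2)) / 4 = 7.4/4 = 1.85
  s[V,V] = ((-0.8)·(-0.8) + (3.2)·(3.2) + (-3.8)·(-3.8) + (-0.8)·(-0.8) + (2.2)·(2.2)) / 4 = 30.8/4 = 7.7
  s[V,W] = ((-0.8)·(2.8) + (3.2)·(-0.2) + (-3.8)·(-1.2) + (-0.8)·(-0.2) + (2.2)·(-1.2)) / 4 = -0.8/4 = -0.2
  s[W,W] = ((2.8)·(2.8) + (-0.2)·(-0.2) + (-1.2)·(-1.2) + (-0.2)·(-0.2) + (-1.2)·(-1.2)) / 4 = 10.8/4 = 2.7
  Sample standard deviations s_i = √(s[i,i]):
  s(U) = √(3.3) = 1.8166
  s(V) = √(7.7) = 2.7749
  s(W) = √(2.7) = 1.6432

Step 3 — r_{ij} = s_{ij} / (s_i · s_j):
  r[U,U] = 1 (diagonal).
  r[U,V] = -3.85 / (1.8166 · 2.7749) = -3.85 / 5.0408 = -0.7638
  r[U,W] = 1.85 / (1.8166 · 1.6432) = 1.85 / 2.985 = 0.6198
  r[V,V] = 1 (diagonal).
  r[V,W] = -0.2 / (2.7749 · 1.6432) = -0.2 / 4.5596 = -0.0439
  r[W,W] = 1 (diagonal).

R is symmetric with unit diagonal. Assembling:

R = [[1, -0.7638, 0.6198],
 [-0.7638, 1, -0.0439],
 [0.6198, -0.0439, 1]]


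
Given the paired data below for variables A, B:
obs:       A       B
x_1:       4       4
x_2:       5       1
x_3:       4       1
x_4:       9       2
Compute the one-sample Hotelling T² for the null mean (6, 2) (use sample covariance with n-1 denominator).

Step 1 — sample mean vector:
  mean(A) = (4 + 5 + 4 + 9) / 4 = 22/4 = 5.5
  mean(B) = (4 + 1 + 1 + 2) / 4 = 8/4 = 2
  x̄ = (5.5, 2),  deviation x̄ - mu_0 = (5.5, 2) - (6, 2) = (-0.5, 0).

Step 2 — sample covariance matrix, S[i,j] = (1/(n-1)) · Σ_k (x_{k,i} - mean_i) · (x_{k,j} - mean_j), divisor n-1 = 3:
  S[A,A] = ((-1.5)·(-1.5) + (-0.5)·(-0.5) + (-1.5)·(-1.5) + (3.5)·(3.5)) / 3 = 17/3 = 5.6667
  S[A,B] = ((-1.5)·(2) + (-0.5)·(-1) + (-1.5)·(-1) + (3.5)·(0)) / 3 = -1/3 = -0.3333
  S[B,B] = ((2)·(2) + (-1)·(-1) + (-1)·(-1) + (0)·(0)) / 3 = 6/3 = 2
  S = [[5.6667, -0.3333],
 [-0.3333, 2]].

Step 3 — invert S. det(S) = 5.6667·2 - (-0.3333)² = 11.2222.
  S^{-1} = (1/det) · [[d, -b], [-b, a]] = [[0.1782, 0.0297],
 [0.0297, 0.505]].

Step 4 — quadratic form (x̄ - mu_0)^T · S^{-1} · (x̄ - mu_0):
  S^{-1} · (x̄ - mu_0) = (-0.0891, -0.0149),
  (x̄ - mu_0)^T · [...] = (-0.5)·(-0.0891) + (0)·(-0.0149) = 0.0446.

Step 5 — scale by n: T² = 4 · 0.0446 = 0.1782.

T² ≈ 0.1782


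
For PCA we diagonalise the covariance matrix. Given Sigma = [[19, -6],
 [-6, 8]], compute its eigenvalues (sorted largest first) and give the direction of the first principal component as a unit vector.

Step 1 — characteristic polynomial of 2×2 Sigma:
  det(Sigma - λI) = λ² - trace · λ + det = 0.
  trace = 19 + 8 = 27, det = 19·8 - (-6)² = 116.
Step 2 — discriminant:
  Δ = trace² - 4·det = 729 - 464 = 265.
Step 3 — eigenvalues:
  λ = (trace ± √Δ)/2 = (27 ± 16.2788)/2,
  λ_1 = 21.6394,  λ_2 = 5.3606.

Step 4 — unit eigenvector for λ_1: solve (Sigma - λ_1 I)v = 0. First row:
  (19 - 21.6394)·v_x + (-6)·v_y = 0, i.e. (-2.6394)·v_x + (-6)·v_y = 0,
  so v ∝ (b, λ_1 - a) = (-6, 2.6394); multiply by -1 so the first entry is positive: u = (6, -2.6394).
  ||u|| = √((6)² + (-2.6394)²) = √(42.9665) ≈ 6.5549,
  v_1 = u/||u|| ≈ (0.9153, -0.4027) (||v_1|| = 1).

λ_1 = 21.6394,  λ_2 = 5.3606;  v_1 ≈ (0.9153, -0.4027)


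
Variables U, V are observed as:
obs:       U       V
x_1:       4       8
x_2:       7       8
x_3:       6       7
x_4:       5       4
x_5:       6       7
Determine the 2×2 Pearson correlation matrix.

Step 1 — column means:
  mean(U) = (4 + 7 + 6 + 5 + 6) / 5 = 28/5 = 5.6
  mean(V) = (8 + 8 + 7 + 4 + 7) / 5 = 34/5 = 6.8

Step 2 — sample variances and covariances s[i,j] = (1/(n-1)) · Σ_k (x_{k,i} - mean_i) · (x_{k,j} - mean_j), with n-1 = 4:
  s[U,U] = ((-1.6)·(-1.6) + (1.4)·(1.4) + (0.4)·(0.4) + (-0.6)·(-0.6) + (0.4)·(0.4)) / 4 = 5.2/4 = 1.3
  s[U,V] = ((-1.6)·(1.2) + (1.4)·(1.2) + (0.4)·(0.2) + (-0.6)·(-2.8) + (0.4)·(0.2)) / 4 = 1.6/4 = 0.4
  s[V,V] = ((1.2)·(1.2) + (1.2)·(1.2) + (0.2)·(0.2) + (-2.8)·(-2.8) + (0.2)·(0.2)) / 4 = 10.8/4 = 2.7
  Sample standard deviations s_i = √(s[i,i]):
  s(U) = √(1.3) = 1.1402
  s(V) = √(2.7) = 1.6432

Step 3 — r_{ij} = s_{ij} / (s_i · s_j):
  r[U,U] = 1 (diagonal).
  r[U,V] = 0.4 / (1.1402 · 1.6432) = 0.4 / 1.8735 = 0.2135
  r[V,V] = 1 (diagonal).

R is symmetric with unit diagonal. Assembling:

R = [[1, 0.2135],
 [0.2135, 1]]


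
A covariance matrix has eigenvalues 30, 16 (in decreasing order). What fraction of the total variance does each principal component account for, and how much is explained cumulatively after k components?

Step 1 — total variance = trace(Sigma) = Σ λ_i = 30 + 16 = 46.

Step 2 — fraction explained by component i = λ_i / Σ λ:
  PC1: 30/46 = 0.6522
  PC2: 16/46 = 0.3478

Step 3 — cumulative fraction after k components = (λ_1 + ... + λ_k) / Σ λ:
  k = 1: 30/46 = 0.6522
  k = 2: (30 + 16)/46 = 46/46 = 1

Summary (fraction, with percent):

explained: PC1 0.6522 (65.22%), PC2 0.3478 (34.78%);  cumulative: 0.6522, 1


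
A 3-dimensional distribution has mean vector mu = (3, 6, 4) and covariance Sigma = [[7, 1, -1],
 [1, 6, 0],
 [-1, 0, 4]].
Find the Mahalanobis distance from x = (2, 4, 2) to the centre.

Step 1 — centre the observation: (x - mu) = (-1, -2, -2).

Step 2 — invert Sigma (cofactor / det for 3×3, or solve directly):
  Sigma^{-1} = [[0.1519, -0.0253, 0.038],
 [-0.0253, 0.1709, -0.0063],
 [0.038, -0.0063, 0.2595]].

Step 3 — form the quadratic (x - mu)^T · Sigma^{-1} · (x - mu):
  Sigma^{-1} · (x - mu) = (-0.1772, -0.3038, -0.5443).
  (x - mu)^T · [Sigma^{-1} · (x - mu)] = (-1)·(-0.1772) + (-2)·(-0.3038) + (-2)·(-0.5443) = 1.8734.

Step 4 — take square root: d = √(1.8734) ≈ 1.3687.

d(x, mu) = √(1.8734) ≈ 1.3687


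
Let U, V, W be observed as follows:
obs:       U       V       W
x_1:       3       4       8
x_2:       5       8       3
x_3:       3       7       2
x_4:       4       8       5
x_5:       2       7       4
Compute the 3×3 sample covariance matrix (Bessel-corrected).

Step 1 — column means:
  mean(U) = (3 + 5 + 3 + 4 + 2) / 5 = 17/5 = 3.4
  mean(V) = (4 + 8 + 7 + 8 + 7) / 5 = 34/5 = 6.8
  mean(W) = (8 + 3 + 2 + 5 + 4) / 5 = 22/5 = 4.4

Step 2 — sample covariance S[i,j] = (1/(n-1)) · Σ_k (x_{k,i} - mean_i) · (x_{k,j} - mean_j), with n-1 = 4.
  S[U,U] = ((-0.4)·(-0.4) + (1.6)·(1.6) + (-0.4)·(-0.4) + (0.6)·(0.6) + (-1.4)·(-1.4)) / 4 = 5.2/4 = 1.3
  S[U,V] = ((-0.4)·(-2.8) + (1.6)·(1.2) + (-0.4)·(0.2) + (0.6)·(1.2) + (-1.4)·(0.2)) / 4 = 3.4/4 = 0.85
  S[U,W] = ((-0.4)·(3.6) + (1.6)·(-1.4) + (-0.4)·(-2.4) + (0.6)·(0.6) + (-1.4)·(-0.4)) / 4 = -1.8/4 = -0.45
  S[V,V] = ((-2.8)·(-2.8) + (1.2)·(1.2) + (0.2)·(0.2) + (1.2)·(1.2) + (0.2)·(0.2)) / 4 = 10.8/4 = 2.7
  S[V,W] = ((-2.8)·(3.6) + (1.2)·(-1.4) + (0.2)·(-2.4) + (1.2)·(0.6) + (0.2)·(-0.4)) / 4 = -11.6/4 = -2.9
  S[W,W] = ((3.6)·(3.6) + (-1.4)·(-1.4) + (-2.4)·(-2.4) + (0.6)·(0.6) + (-0.4)·(-0.4)) / 4 = 21.2/4 = 5.3

S is symmetric (S[j,i] = S[i,j]). Assembling:

S = [[1.3, 0.85, -0.45],
 [0.85, 2.7, -2.9],
 [-0.45, -2.9, 5.3]]


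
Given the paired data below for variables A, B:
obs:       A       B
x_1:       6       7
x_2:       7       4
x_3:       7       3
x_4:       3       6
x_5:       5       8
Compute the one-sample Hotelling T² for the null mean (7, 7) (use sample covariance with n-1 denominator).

Step 1 — sample mean vector:
  mean(A) = (6 + 7 + 7 + 3 + 5) / 5 = 28/5 = 5.6
  mean(B) = (7 + 4 + 3 + 6 + 8) / 5 = 28/5 = 5.6
  x̄ = (5.6, 5.6),  deviation x̄ - mu_0 = (5.6, 5.6) - (7, 7) = (-1.4, -1.4).

Step 2 — sample covariance matrix, S[i,j] = (1/(n-1)) · Σ_k (x_{k,i} - mean_i) · (x_{k,j} - mean_j), divisor n-1 = 4:
  S[A,A] = ((0.4)·(0.4) + (1.4)·(1.4) + (1.4)·(1.4) + (-2.6)·(-2.6) + (-0.6)·(-0.6)) / 4 = 11.2/4 = 2.8
  S[A,B] = ((0.4)·(1.4) + (1.4)·(-1.6) + (1.4)·(-2.6) + (-2.6)·(0.4) + (-0.6)·(2.4)) / 4 = -7.8/4 = -1.95
  S[B,B] = ((1.4)·(1.4) + (-1.6)·(-1.6) + (-2.6)·(-2.6) + (0.4)·(0.4) + (2.4)·(2.4)) / 4 = 17.2/4 = 4.3
  S = [[2.8, -1.95],
 [-1.95, 4.3]].

Step 3 — invert S. det(S) = 2.8·4.3 - (-1.95)² = 8.2375.
  S^{-1} = (1/det) · [[d, -b], [-b, a]] = [[0.522, 0.2367],
 [0.2367, 0.3399]].

Step 4 — quadratic form (x̄ - mu_0)^T · S^{-1} · (x̄ - mu_0):
  S^{-1} · (x̄ - mu_0) = (-1.0622, -0.8073),
  (x̄ - mu_0)^T · [...] = (-1.4)·(-1.0622) + (-1.4)·(-0.8073) = 2.6173.

Step 5 — scale by n: T² = 5 · 2.6173 = 13.0865.

T² ≈ 13.0865
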